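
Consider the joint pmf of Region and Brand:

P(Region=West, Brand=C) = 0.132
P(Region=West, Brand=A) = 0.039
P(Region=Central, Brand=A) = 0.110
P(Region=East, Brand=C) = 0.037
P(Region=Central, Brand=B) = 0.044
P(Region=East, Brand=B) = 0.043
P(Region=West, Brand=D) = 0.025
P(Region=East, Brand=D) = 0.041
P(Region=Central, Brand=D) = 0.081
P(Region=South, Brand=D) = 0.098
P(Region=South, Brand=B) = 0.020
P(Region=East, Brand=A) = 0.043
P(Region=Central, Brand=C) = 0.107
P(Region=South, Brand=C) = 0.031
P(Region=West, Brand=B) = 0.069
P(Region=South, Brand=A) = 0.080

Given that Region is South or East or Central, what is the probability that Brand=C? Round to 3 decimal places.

P(Region=South) = 0.080 + 0.020 + 0.031 + 0.098 = 0.229.
P(Region=East) = 0.043 + 0.043 + 0.037 + 0.041 = 0.164.
P(Region=Central) = 0.110 + 0.044 + 0.107 + 0.081 = 0.342.
P(Region ∈ {South, East, Central}) = 0.229 + 0.164 + 0.342 = 0.735; P(Brand=C, Region ∈ {South, East, Central}) = 0.031 + 0.037 + 0.107 = 0.175.
P(Brand=C | Region ∈ {South, East, Central}) = 0.175/0.735 = 0.238.

0.238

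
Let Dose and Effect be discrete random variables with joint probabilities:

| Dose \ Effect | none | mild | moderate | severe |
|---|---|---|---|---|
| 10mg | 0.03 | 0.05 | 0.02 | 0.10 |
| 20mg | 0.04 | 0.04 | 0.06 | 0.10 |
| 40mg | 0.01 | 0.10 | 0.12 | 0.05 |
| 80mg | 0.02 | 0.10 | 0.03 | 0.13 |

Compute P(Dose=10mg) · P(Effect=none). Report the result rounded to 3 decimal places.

0.020

P(Dose=10mg) = 0.03 + 0.05 + 0.02 + 0.10 = 0.20.
P(Effect=none) = 0.03 + 0.04 + 0.01 + 0.02 = 0.10.
Product: 0.20 × 0.10 = 0.020.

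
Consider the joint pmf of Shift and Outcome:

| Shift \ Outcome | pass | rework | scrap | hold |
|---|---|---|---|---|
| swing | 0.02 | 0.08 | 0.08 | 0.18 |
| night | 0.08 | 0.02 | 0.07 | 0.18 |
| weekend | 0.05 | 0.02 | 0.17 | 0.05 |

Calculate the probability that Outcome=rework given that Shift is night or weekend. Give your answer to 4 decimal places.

0.0625

P(Shift=night) = 0.08 + 0.02 + 0.07 + 0.18 = 0.35.
P(Shift=weekend) = 0.05 + 0.02 + 0.17 + 0.05 = 0.29.
P(Shift ∈ {night, weekend}) = 0.35 + 0.29 = 0.64; P(Outcome=rework, Shift ∈ {night, weekend}) = 0.02 + 0.02 = 0.04.
P(Outcome=rework | Shift ∈ {night, weekend}) = 0.04/0.64 = 0.0625.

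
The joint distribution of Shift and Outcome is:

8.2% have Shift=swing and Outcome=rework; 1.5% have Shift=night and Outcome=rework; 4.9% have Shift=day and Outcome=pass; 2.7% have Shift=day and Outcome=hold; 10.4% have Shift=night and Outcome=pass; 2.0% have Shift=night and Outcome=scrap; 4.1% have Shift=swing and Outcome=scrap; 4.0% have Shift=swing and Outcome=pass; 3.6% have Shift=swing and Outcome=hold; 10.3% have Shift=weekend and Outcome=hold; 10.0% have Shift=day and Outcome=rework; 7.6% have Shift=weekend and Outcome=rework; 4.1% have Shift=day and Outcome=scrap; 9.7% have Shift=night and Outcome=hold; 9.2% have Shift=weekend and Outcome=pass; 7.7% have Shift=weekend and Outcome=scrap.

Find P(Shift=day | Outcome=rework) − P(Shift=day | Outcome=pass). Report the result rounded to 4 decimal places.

0.1944

P(Outcome=rework) = 0.100 + 0.082 + 0.015 + 0.076 = 0.273; P(Shift=day | Outcome=rework) = 0.100/0.273 = 0.36630.
P(Outcome=pass) = 0.049 + 0.040 + 0.104 + 0.092 = 0.285; P(Shift=day | Outcome=pass) = 0.049/0.285 = 0.17193.
Difference = 0.1944.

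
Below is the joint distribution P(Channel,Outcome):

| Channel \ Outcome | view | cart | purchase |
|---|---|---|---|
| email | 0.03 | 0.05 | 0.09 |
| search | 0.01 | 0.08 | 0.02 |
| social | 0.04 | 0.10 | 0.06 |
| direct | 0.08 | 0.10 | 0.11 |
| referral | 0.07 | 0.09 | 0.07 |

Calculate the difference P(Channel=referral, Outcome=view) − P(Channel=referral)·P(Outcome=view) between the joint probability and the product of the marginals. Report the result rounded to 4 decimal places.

0.0171

P(Channel=referral) = 0.07 + 0.09 + 0.07 = 0.23.
P(Outcome=view) = 0.03 + 0.01 + 0.04 + 0.08 + 0.07 = 0.23.
P(Channel=referral, Outcome=view) − P(Channel=referral)P(Outcome=view) = 0.07 − 0.23×0.23 = 0.0171.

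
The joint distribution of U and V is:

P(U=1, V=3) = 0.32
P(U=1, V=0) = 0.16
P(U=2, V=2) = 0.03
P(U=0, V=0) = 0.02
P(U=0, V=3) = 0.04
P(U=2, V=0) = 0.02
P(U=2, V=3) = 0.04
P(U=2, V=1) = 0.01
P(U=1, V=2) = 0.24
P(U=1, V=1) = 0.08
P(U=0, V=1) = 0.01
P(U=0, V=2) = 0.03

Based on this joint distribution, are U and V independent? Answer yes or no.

yes

Every cell satisfies P(U,V) = P(U)·P(V). For instance P(U=2) = 0.10, P(V=1) = 0.10, and 0.10×0.10 = 0.01 matches the joint entry. So U and V are independent.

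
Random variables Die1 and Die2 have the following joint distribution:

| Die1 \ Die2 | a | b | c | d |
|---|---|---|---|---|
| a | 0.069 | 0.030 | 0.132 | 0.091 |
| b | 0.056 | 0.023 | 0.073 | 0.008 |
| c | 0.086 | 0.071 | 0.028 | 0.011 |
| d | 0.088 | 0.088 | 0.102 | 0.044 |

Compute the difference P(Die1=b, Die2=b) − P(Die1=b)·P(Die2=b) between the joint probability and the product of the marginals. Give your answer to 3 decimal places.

-0.011

P(Die1=b) = 0.056 + 0.023 + 0.073 + 0.008 = 0.160.
P(Die2=b) = 0.030 + 0.023 + 0.071 + 0.088 = 0.212.
P(Die1=b, Die2=b) − P(Die1=b)P(Die2=b) = 0.023 − 0.160×0.212 = -0.011.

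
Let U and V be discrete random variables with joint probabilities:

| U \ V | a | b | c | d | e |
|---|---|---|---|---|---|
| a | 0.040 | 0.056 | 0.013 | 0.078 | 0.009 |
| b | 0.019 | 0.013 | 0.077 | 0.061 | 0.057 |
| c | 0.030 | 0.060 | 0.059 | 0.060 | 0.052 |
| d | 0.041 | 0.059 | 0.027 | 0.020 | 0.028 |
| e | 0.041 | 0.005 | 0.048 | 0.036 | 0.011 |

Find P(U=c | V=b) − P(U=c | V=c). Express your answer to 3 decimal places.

0.047

P(V=b) = 0.056 + 0.013 + 0.060 + 0.059 + 0.005 = 0.193; P(U=c | V=b) = 0.060/0.193 = 0.3109.
P(V=c) = 0.013 + 0.077 + 0.059 + 0.027 + 0.048 = 0.224; P(U=c | V=c) = 0.059/0.224 = 0.2634.
Difference = 0.047.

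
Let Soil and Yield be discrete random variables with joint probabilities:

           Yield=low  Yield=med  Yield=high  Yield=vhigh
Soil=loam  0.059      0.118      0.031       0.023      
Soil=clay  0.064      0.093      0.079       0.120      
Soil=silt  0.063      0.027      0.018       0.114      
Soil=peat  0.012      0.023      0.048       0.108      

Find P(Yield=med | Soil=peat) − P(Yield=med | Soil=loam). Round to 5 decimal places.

-0.39040

P(Soil=peat) = 0.012 + 0.023 + 0.048 + 0.108 = 0.191; P(Yield=med | Soil=peat) = 0.023/0.191 = 0.120419.
P(Soil=loam) = 0.059 + 0.118 + 0.031 + 0.023 = 0.231; P(Yield=med | Soil=loam) = 0.118/0.231 = 0.510823.
Difference = -0.39040.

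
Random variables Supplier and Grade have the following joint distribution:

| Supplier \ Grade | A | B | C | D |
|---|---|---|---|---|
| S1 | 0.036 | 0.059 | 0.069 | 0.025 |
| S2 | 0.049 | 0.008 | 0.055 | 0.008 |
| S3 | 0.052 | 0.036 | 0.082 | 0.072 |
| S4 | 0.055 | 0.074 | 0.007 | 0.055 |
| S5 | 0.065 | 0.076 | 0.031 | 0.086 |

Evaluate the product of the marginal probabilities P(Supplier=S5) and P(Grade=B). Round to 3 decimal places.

P(Supplier=S5) = 0.065 + 0.076 + 0.031 + 0.086 = 0.258.
P(Grade=B) = 0.059 + 0.008 + 0.036 + 0.074 + 0.076 = 0.253.
Product: 0.258 × 0.253 = 0.065.

0.065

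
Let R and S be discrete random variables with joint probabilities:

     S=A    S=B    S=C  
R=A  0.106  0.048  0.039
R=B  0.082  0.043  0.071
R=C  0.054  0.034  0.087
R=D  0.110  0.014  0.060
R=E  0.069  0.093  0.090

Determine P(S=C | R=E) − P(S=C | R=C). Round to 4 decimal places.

P(R=E) = 0.069 + 0.093 + 0.090 = 0.252; P(S=C | R=E) = 0.090/0.252 = 0.35714.
P(R=C) = 0.054 + 0.034 + 0.087 = 0.175; P(S=C | R=C) = 0.087/0.175 = 0.49714.
Difference = -0.1400.

-0.1400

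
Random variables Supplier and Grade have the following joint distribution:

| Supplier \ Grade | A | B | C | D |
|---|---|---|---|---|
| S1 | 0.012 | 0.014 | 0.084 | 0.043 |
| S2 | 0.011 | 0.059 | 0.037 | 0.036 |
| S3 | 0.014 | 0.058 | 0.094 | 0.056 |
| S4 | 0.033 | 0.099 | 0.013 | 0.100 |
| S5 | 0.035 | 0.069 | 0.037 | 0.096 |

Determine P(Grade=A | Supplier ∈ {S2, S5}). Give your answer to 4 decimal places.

0.1211

P(Supplier=S2) = 0.011 + 0.059 + 0.037 + 0.036 = 0.143.
P(Supplier=S5) = 0.035 + 0.069 + 0.037 + 0.096 = 0.237.
P(Supplier ∈ {S2, S5}) = 0.143 + 0.237 = 0.380; P(Grade=A, Supplier ∈ {S2, S5}) = 0.011 + 0.035 = 0.046.
P(Grade=A | Supplier ∈ {S2, S5}) = 0.046/0.380 = 0.1211.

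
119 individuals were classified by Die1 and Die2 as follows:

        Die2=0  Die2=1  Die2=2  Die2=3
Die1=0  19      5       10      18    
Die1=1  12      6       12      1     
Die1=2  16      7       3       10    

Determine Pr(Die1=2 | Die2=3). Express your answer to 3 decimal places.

Total with Die2=3: 18 + 1 + 10 = 29.
P(Die1=2 | Die2=3) = 10/29 = 0.345.

0.345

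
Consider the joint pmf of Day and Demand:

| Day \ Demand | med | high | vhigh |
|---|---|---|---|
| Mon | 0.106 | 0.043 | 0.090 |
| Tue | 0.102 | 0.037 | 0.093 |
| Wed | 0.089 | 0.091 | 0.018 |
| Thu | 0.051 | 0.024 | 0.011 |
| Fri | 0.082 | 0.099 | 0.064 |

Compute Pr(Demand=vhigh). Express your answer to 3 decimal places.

P(Demand=vhigh) = 0.090 + 0.093 + 0.018 + 0.011 + 0.064 = 0.276.

0.276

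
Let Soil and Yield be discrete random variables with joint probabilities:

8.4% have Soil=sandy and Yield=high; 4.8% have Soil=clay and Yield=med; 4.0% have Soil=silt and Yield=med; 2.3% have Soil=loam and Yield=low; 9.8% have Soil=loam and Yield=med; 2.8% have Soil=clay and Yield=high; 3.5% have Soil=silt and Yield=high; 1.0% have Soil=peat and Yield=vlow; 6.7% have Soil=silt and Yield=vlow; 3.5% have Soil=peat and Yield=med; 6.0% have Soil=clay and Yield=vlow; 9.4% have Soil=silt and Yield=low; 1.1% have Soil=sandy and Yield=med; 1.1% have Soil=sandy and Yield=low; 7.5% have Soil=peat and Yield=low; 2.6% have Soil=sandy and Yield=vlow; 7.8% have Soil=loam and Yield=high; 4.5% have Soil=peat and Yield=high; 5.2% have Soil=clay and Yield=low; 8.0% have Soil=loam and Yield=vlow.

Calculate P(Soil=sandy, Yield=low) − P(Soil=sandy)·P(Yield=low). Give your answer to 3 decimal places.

P(Soil=sandy) = 0.026 + 0.011 + 0.011 + 0.084 = 0.132.
P(Yield=low) = 0.011 + 0.023 + 0.052 + 0.094 + 0.075 = 0.255.
P(Soil=sandy, Yield=low) − P(Soil=sandy)P(Yield=low) = 0.011 − 0.132×0.255 = -0.023.

-0.023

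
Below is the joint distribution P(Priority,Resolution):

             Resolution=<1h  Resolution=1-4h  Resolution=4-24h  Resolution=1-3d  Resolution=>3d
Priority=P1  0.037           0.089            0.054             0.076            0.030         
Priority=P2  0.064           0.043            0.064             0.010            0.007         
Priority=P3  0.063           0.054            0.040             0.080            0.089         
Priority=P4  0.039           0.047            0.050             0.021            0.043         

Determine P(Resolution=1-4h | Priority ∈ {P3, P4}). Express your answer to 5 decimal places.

0.19202

P(Priority=P3) = 0.063 + 0.054 + 0.040 + 0.080 + 0.089 = 0.326.
P(Priority=P4) = 0.039 + 0.047 + 0.050 + 0.021 + 0.043 = 0.200.
P(Priority ∈ {P3, P4}) = 0.326 + 0.200 = 0.526; P(Resolution=1-4h, Priority ∈ {P3, P4}) = 0.054 + 0.047 = 0.101.
P(Resolution=1-4h | Priority ∈ {P3, P4}) = 0.101/0.526 = 0.19202.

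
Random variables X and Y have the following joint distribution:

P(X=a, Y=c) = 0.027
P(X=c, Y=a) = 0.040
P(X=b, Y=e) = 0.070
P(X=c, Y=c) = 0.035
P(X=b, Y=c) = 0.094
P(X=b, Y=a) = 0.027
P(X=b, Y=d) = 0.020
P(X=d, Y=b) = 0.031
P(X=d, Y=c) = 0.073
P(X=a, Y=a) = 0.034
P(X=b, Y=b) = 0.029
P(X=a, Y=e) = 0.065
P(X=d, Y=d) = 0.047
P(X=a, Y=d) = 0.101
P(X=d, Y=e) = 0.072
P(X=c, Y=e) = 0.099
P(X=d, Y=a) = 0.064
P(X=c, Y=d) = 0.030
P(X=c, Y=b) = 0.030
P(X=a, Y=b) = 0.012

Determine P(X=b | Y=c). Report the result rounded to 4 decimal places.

0.4105

P(Y=c) = 0.027 + 0.094 + 0.035 + 0.073 = 0.229.
P(X=b | Y=c) = 0.094/0.229 = 0.4105.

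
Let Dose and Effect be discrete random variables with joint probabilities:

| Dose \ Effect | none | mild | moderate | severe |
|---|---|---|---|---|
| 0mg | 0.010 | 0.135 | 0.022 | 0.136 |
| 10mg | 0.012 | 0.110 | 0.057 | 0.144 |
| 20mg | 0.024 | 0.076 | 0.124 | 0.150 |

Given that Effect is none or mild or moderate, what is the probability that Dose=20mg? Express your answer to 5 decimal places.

P(Effect=none) = 0.010 + 0.012 + 0.024 = 0.046.
P(Effect=mild) = 0.135 + 0.110 + 0.076 = 0.321.
P(Effect=moderate) = 0.022 + 0.057 + 0.124 = 0.203.
P(Effect ∈ {none, mild, moderate}) = 0.046 + 0.321 + 0.203 = 0.570; P(Dose=20mg, Effect ∈ {none, mild, moderate}) = 0.024 + 0.076 + 0.124 = 0.224.
P(Dose=20mg | Effect ∈ {none, mild, moderate}) = 0.224/0.570 = 0.39298.

0.39298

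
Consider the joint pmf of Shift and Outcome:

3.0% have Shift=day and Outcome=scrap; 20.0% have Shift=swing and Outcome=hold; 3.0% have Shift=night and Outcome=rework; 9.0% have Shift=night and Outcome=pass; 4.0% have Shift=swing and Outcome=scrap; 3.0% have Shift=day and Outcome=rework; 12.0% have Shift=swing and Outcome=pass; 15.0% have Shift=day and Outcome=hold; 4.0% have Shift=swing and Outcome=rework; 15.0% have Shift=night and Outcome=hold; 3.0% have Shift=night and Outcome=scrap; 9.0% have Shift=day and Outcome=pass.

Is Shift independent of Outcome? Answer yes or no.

yes

Every cell satisfies P(Shift,Outcome) = P(Shift)·P(Outcome). For instance P(Shift=swing) = 0.400, P(Outcome=pass) = 0.300, and 0.400×0.300 = 0.120 matches the joint entry. So Shift and Outcome are independent.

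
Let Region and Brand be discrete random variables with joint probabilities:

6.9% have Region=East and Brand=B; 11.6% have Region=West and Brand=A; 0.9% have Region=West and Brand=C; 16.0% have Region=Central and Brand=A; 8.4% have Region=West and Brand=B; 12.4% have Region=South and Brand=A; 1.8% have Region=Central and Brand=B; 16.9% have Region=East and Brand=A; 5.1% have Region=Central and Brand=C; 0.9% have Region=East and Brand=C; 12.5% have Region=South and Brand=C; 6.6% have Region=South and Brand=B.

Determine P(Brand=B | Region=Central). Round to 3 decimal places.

0.079

P(Region=Central) = 0.160 + 0.018 + 0.051 = 0.229.
P(Brand=B | Region=Central) = 0.018/0.229 = 0.079.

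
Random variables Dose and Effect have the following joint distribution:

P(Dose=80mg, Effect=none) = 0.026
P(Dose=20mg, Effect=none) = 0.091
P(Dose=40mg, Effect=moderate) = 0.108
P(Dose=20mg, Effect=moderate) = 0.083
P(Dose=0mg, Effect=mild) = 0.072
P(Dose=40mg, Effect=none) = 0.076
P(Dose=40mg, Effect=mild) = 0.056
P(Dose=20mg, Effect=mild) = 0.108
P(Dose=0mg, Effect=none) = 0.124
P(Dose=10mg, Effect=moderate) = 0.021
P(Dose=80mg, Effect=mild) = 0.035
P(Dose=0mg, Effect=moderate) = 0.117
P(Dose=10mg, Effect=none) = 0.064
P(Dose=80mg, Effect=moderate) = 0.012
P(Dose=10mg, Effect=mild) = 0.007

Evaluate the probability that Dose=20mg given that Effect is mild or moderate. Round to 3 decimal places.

0.309

P(Effect=mild) = 0.072 + 0.007 + 0.108 + 0.056 + 0.035 = 0.278.
P(Effect=moderate) = 0.117 + 0.021 + 0.083 + 0.108 + 0.012 = 0.341.
P(Effect ∈ {mild, moderate}) = 0.278 + 0.341 = 0.619; P(Dose=20mg, Effect ∈ {mild, moderate}) = 0.108 + 0.083 = 0.191.
P(Dose=20mg | Effect ∈ {mild, moderate}) = 0.191/0.619 = 0.309.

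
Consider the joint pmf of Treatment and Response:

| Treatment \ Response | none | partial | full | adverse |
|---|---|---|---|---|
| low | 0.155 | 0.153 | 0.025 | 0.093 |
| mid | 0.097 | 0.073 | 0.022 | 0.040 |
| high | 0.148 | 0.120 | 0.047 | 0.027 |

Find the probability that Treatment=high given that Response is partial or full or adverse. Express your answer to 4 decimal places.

P(Response=partial) = 0.153 + 0.073 + 0.120 = 0.346.
P(Response=full) = 0.025 + 0.022 + 0.047 = 0.094.
P(Response=adverse) = 0.093 + 0.040 + 0.027 = 0.160.
P(Response ∈ {partial, full, adverse}) = 0.346 + 0.094 + 0.160 = 0.600; P(Treatment=high, Response ∈ {partial, full, adverse}) = 0.120 + 0.047 + 0.027 = 0.194.
P(Treatment=high | Response ∈ {partial, full, adverse}) = 0.194/0.600 = 0.3233.

0.3233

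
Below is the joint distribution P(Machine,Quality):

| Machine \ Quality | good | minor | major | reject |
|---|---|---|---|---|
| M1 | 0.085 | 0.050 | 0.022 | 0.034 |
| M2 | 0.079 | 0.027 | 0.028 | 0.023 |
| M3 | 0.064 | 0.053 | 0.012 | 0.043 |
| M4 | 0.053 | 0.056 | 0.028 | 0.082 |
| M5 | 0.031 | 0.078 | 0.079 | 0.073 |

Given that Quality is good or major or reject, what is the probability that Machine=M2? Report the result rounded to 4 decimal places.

0.1766

P(Quality=good) = 0.085 + 0.079 + 0.064 + 0.053 + 0.031 = 0.312.
P(Quality=major) = 0.022 + 0.028 + 0.012 + 0.028 + 0.079 = 0.169.
P(Quality=reject) = 0.034 + 0.023 + 0.043 + 0.082 + 0.073 = 0.255.
P(Quality ∈ {good, major, reject}) = 0.312 + 0.169 + 0.255 = 0.736; P(Machine=M2, Quality ∈ {good, major, reject}) = 0.079 + 0.028 + 0.023 = 0.130.
P(Machine=M2 | Quality ∈ {good, major, reject}) = 0.130/0.736 = 0.1766.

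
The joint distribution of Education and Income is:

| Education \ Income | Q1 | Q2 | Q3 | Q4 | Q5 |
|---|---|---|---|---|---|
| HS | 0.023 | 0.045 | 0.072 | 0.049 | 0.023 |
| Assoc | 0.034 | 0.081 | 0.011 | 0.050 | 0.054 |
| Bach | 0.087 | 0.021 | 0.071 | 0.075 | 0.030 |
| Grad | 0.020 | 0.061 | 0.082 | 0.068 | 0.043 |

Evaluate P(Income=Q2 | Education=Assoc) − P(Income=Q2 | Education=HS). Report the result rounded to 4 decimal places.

0.1399

P(Education=Assoc) = 0.034 + 0.081 + 0.011 + 0.050 + 0.054 = 0.230; P(Income=Q2 | Education=Assoc) = 0.081/0.230 = 0.35217.
P(Education=HS) = 0.023 + 0.045 + 0.072 + 0.049 + 0.023 = 0.212; P(Income=Q2 | Education=HS) = 0.045/0.212 = 0.21226.
Difference = 0.1399.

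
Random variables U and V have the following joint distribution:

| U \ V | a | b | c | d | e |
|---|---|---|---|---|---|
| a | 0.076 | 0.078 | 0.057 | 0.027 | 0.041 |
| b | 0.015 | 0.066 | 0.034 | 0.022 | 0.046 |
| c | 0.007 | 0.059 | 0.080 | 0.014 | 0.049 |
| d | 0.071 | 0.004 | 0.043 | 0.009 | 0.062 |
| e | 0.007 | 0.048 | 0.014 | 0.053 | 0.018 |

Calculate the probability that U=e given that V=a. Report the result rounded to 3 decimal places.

0.040

P(V=a) = 0.076 + 0.015 + 0.007 + 0.071 + 0.007 = 0.176.
P(U=e | V=a) = 0.007/0.176 = 0.040.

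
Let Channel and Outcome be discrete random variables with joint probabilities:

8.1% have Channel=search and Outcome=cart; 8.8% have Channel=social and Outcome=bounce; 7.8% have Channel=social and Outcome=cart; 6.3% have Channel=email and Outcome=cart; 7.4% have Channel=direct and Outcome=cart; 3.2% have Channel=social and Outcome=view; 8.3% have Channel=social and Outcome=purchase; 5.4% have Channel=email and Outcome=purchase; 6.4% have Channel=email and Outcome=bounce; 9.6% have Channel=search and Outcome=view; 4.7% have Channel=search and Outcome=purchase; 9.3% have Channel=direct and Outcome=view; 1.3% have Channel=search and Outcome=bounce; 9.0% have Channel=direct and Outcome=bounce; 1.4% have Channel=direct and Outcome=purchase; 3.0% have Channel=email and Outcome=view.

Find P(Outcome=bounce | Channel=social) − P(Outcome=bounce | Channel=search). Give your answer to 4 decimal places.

0.2583

P(Channel=social) = 0.088 + 0.032 + 0.078 + 0.083 = 0.281; P(Outcome=bounce | Channel=social) = 0.088/0.281 = 0.31317.
P(Channel=search) = 0.013 + 0.096 + 0.081 + 0.047 = 0.237; P(Outcome=bounce | Channel=search) = 0.013/0.237 = 0.05485.
Difference = 0.2583.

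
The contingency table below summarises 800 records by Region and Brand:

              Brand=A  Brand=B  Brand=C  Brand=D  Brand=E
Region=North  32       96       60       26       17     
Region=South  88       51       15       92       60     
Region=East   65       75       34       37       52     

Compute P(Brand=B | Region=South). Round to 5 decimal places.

0.16667

Total with Region=South: 88 + 51 + 15 + 92 + 60 = 306.
P(Brand=B | Region=South) = 51/306 = 0.16667.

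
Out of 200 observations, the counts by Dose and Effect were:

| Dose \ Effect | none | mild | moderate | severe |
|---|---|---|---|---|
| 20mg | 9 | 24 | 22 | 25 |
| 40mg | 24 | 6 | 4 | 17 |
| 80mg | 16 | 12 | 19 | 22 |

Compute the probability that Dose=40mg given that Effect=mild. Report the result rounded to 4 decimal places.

0.1429

Total with Effect=mild: 24 + 6 + 12 = 42.
P(Dose=40mg | Effect=mild) = 6/42 = 0.1429.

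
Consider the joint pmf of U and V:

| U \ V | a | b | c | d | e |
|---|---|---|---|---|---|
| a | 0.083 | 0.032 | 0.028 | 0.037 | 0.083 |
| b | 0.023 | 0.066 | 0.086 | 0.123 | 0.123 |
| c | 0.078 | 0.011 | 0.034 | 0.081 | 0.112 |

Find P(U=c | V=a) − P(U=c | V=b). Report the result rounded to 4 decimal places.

P(V=a) = 0.083 + 0.023 + 0.078 = 0.184; P(U=c | V=a) = 0.078/0.184 = 0.42391.
P(V=b) = 0.032 + 0.066 + 0.011 = 0.109; P(U=c | V=b) = 0.011/0.109 = 0.10092.
Difference = 0.3230.

0.3230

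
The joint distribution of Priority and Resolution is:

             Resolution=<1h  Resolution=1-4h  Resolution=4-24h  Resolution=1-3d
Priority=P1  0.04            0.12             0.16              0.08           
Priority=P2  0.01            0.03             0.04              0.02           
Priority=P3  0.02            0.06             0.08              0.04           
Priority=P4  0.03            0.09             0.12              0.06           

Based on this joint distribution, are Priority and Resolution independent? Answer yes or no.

Every cell satisfies P(Priority,Resolution) = P(Priority)·P(Resolution). For instance P(Priority=P3) = 0.20, P(Resolution=4-24h) = 0.40, and 0.20×0.40 = 0.08 matches the joint entry. So Priority and Resolution are independent.

yes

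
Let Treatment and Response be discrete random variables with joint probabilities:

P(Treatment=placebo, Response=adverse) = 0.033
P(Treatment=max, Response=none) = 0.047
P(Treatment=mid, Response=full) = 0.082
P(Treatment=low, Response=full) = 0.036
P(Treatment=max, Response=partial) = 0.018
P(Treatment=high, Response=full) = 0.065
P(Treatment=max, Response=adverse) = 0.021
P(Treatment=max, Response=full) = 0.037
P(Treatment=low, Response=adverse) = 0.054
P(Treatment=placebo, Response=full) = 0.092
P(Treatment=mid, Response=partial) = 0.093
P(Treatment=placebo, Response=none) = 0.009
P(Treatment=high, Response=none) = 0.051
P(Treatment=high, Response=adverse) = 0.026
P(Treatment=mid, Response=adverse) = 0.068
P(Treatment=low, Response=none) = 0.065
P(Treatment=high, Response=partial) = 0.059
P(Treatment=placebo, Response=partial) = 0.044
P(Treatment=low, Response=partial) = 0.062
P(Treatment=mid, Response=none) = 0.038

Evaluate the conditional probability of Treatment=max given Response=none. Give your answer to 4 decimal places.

0.2238

P(Response=none) = 0.009 + 0.065 + 0.038 + 0.051 + 0.047 = 0.210.
P(Treatment=max | Response=none) = 0.047/0.210 = 0.2238.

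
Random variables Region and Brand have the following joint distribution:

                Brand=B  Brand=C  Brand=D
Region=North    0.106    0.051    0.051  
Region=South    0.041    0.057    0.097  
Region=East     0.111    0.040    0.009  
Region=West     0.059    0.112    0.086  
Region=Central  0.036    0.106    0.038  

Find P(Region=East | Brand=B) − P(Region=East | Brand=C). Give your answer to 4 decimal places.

P(Brand=B) = 0.106 + 0.041 + 0.111 + 0.059 + 0.036 = 0.353; P(Region=East | Brand=B) = 0.111/0.353 = 0.31445.
P(Brand=C) = 0.051 + 0.057 + 0.040 + 0.112 + 0.106 = 0.366; P(Region=East | Brand=C) = 0.040/0.366 = 0.10929.
Difference = 0.2052.

0.2052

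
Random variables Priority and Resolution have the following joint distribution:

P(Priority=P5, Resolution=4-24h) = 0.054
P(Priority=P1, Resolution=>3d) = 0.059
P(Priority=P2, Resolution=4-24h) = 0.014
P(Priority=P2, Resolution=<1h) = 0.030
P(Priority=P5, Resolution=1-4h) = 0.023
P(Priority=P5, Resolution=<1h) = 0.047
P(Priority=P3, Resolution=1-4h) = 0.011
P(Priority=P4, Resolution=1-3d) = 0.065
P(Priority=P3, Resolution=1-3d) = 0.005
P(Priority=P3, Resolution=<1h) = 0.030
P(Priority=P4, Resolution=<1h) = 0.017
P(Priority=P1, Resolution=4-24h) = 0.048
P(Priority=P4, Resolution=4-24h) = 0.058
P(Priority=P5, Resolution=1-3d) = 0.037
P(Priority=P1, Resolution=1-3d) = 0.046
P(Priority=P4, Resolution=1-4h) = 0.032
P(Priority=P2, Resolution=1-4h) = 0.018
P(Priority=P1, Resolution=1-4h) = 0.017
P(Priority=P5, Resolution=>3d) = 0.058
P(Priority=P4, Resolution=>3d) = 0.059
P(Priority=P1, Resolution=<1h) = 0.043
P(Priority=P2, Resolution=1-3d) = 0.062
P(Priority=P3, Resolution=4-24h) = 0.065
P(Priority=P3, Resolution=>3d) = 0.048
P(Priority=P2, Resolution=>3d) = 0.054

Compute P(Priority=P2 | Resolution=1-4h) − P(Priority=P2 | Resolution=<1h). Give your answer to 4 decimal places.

P(Resolution=1-4h) = 0.017 + 0.018 + 0.011 + 0.032 + 0.023 = 0.101; P(Priority=P2 | Resolution=1-4h) = 0.018/0.101 = 0.17822.
P(Resolution=<1h) = 0.043 + 0.030 + 0.030 + 0.017 + 0.047 = 0.167; P(Priority=P2 | Resolution=<1h) = 0.030/0.167 = 0.17964.
Difference = -0.0014.

-0.0014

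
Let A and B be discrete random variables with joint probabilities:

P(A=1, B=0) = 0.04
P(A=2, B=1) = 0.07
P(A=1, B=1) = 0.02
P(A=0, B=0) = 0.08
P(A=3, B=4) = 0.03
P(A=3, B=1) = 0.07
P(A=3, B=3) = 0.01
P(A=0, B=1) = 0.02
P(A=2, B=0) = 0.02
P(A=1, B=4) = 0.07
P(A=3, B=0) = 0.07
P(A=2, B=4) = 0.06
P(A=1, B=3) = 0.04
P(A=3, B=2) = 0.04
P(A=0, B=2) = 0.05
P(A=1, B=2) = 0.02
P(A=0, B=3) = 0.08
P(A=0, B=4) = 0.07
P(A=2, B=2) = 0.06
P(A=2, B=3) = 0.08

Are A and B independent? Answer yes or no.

P(A=2) = 0.29 and P(B=0) = 0.21, so their product is 0.0609, but P(A=2, B=0) = 0.02. Since these differ, A and B are not independent.

no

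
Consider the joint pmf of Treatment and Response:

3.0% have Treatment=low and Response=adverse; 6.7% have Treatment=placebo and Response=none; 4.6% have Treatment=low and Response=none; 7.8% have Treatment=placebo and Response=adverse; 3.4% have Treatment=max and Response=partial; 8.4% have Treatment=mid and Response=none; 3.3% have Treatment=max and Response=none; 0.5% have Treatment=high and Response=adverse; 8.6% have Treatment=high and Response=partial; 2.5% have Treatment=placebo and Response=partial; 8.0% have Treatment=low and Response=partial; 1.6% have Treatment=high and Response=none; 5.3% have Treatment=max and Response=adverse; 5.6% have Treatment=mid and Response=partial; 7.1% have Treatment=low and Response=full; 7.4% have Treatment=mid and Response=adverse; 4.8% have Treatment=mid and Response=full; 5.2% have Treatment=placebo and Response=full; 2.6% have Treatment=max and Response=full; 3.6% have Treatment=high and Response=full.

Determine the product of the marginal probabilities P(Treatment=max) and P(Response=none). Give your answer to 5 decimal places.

P(Treatment=max) = 0.033 + 0.034 + 0.026 + 0.053 = 0.146.
P(Response=none) = 0.067 + 0.046 + 0.084 + 0.016 + 0.033 = 0.246.
Product: 0.146 × 0.246 = 0.03592.

0.03592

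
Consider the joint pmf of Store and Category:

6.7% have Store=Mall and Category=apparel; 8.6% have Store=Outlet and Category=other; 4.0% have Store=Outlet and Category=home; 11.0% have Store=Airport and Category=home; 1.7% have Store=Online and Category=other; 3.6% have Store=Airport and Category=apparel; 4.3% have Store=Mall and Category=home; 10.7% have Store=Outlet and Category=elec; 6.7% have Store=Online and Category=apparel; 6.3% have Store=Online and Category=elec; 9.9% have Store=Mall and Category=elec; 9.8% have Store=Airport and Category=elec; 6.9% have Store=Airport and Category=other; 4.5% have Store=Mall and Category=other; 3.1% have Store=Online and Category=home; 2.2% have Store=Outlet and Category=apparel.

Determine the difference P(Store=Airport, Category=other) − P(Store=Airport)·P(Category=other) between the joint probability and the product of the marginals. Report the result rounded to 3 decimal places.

P(Store=Airport) = 0.036 + 0.098 + 0.110 + 0.069 = 0.313.
P(Category=other) = 0.045 + 0.069 + 0.086 + 0.017 = 0.217.
P(Store=Airport, Category=other) − P(Store=Airport)P(Category=other) = 0.069 − 0.313×0.217 = 0.001.

0.001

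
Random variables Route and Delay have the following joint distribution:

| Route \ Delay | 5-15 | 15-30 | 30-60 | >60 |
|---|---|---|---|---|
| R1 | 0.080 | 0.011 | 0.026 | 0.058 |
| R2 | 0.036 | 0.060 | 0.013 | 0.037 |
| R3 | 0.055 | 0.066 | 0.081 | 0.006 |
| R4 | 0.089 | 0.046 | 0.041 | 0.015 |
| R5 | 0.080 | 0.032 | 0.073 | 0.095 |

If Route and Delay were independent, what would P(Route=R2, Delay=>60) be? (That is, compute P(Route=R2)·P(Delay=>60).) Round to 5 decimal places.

0.03081

P(Route=R2) = 0.036 + 0.060 + 0.013 + 0.037 = 0.146.
P(Delay=>60) = 0.058 + 0.037 + 0.006 + 0.015 + 0.095 = 0.211.
Product: 0.146 × 0.211 = 0.03081.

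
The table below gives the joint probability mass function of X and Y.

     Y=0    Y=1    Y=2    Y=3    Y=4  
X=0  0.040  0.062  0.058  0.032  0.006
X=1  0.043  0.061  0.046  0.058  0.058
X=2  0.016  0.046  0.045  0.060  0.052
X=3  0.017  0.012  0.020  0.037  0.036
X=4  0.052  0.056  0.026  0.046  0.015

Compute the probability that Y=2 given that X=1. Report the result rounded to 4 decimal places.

0.1729

P(X=1) = 0.043 + 0.061 + 0.046 + 0.058 + 0.058 = 0.266.
P(Y=2 | X=1) = 0.046/0.266 = 0.1729.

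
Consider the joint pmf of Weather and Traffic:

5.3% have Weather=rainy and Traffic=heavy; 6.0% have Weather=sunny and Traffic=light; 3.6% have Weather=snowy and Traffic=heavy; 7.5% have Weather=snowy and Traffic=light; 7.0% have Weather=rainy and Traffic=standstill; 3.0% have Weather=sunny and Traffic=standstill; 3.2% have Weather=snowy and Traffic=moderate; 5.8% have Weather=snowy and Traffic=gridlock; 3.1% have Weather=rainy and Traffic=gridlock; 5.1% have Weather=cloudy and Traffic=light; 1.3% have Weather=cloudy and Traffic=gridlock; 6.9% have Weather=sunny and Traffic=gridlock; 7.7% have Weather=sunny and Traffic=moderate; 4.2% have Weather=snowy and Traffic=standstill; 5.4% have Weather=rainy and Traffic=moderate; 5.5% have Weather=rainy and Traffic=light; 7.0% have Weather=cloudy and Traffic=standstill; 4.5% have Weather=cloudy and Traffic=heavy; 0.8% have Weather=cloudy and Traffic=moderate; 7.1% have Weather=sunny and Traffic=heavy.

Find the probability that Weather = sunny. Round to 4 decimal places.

P(Weather=sunny) = 0.060 + 0.077 + 0.071 + 0.069 + 0.030 = 0.307.

0.3070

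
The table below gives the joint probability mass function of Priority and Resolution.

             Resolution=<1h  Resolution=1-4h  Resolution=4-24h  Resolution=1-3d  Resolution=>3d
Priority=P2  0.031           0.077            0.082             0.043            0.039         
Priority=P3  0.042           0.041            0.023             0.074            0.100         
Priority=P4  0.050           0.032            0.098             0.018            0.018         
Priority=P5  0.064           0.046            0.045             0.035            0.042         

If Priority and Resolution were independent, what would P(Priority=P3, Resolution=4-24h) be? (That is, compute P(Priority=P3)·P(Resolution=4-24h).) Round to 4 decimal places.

P(Priority=P3) = 0.042 + 0.041 + 0.023 + 0.074 + 0.100 = 0.280.
P(Resolution=4-24h) = 0.082 + 0.023 + 0.098 + 0.045 = 0.248.
Product: 0.280 × 0.248 = 0.0694.

0.0694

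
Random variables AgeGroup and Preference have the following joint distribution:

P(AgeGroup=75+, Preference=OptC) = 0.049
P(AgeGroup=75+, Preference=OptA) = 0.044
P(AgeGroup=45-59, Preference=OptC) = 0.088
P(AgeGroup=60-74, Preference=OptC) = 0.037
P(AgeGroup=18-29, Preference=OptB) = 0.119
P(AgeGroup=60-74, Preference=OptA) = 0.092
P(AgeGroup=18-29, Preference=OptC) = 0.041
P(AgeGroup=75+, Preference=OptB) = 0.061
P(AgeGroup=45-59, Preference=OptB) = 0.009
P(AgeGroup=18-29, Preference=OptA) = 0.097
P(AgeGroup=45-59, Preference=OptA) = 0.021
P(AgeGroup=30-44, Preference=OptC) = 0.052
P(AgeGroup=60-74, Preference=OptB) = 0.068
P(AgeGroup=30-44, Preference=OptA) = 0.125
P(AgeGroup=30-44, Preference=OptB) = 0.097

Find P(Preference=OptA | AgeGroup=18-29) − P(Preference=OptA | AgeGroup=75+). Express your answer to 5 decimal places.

P(AgeGroup=18-29) = 0.097 + 0.119 + 0.041 = 0.257; P(Preference=OptA | AgeGroup=18-29) = 0.097/0.257 = 0.377432.
P(AgeGroup=75+) = 0.044 + 0.061 + 0.049 = 0.154; P(Preference=OptA | AgeGroup=75+) = 0.044/0.154 = 0.285714.
Difference = 0.09172.

0.09172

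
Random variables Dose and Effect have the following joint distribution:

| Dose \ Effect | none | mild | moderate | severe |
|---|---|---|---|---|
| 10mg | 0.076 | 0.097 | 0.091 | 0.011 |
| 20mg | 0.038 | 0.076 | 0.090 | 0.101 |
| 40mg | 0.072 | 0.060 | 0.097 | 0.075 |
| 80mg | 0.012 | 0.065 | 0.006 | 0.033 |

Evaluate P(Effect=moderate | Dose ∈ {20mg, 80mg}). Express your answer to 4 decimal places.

P(Dose=20mg) = 0.038 + 0.076 + 0.090 + 0.101 = 0.305.
P(Dose=80mg) = 0.012 + 0.065 + 0.006 + 0.033 = 0.116.
P(Dose ∈ {20mg, 80mg}) = 0.305 + 0.116 = 0.421; P(Effect=moderate, Dose ∈ {20mg, 80mg}) = 0.090 + 0.006 = 0.096.
P(Effect=moderate | Dose ∈ {20mg, 80mg}) = 0.096/0.421 = 0.2280.

0.2280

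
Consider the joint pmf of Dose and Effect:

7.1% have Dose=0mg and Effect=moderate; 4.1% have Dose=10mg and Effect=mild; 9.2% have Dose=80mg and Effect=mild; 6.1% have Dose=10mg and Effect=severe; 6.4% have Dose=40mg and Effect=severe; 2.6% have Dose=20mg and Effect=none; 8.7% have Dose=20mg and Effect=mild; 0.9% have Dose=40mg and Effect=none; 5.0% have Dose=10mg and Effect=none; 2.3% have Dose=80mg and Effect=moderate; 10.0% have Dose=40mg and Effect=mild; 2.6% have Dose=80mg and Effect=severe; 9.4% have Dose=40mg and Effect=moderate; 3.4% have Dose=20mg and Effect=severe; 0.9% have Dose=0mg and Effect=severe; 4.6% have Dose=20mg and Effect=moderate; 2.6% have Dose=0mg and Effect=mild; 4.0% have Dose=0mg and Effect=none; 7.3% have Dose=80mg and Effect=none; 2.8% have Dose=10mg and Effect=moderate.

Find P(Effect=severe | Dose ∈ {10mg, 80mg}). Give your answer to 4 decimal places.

0.2208

P(Dose=10mg) = 0.050 + 0.041 + 0.028 + 0.061 = 0.180.
P(Dose=80mg) = 0.073 + 0.092 + 0.023 + 0.026 = 0.214.
P(Dose ∈ {10mg, 80mg}) = 0.180 + 0.214 = 0.394; P(Effect=severe, Dose ∈ {10mg, 80mg}) = 0.061 + 0.026 = 0.087.
P(Effect=severe | Dose ∈ {10mg, 80mg}) = 0.087/0.394 = 0.2208.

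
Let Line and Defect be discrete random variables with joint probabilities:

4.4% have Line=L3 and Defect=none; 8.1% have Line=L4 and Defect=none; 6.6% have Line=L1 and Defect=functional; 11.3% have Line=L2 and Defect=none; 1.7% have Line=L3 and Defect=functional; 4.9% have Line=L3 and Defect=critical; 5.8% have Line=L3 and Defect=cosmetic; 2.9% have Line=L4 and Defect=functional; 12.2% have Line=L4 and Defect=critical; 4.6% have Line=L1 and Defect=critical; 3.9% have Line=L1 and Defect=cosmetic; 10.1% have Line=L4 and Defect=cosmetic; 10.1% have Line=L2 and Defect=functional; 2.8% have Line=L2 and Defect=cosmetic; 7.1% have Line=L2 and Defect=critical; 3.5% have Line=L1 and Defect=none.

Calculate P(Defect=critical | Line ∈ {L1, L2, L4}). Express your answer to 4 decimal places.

P(Line=L1) = 0.035 + 0.039 + 0.066 + 0.046 = 0.186.
P(Line=L2) = 0.113 + 0.028 + 0.101 + 0.071 = 0.313.
P(Line=L4) = 0.081 + 0.101 + 0.029 + 0.122 = 0.333.
P(Line ∈ {L1, L2, L4}) = 0.186 + 0.313 + 0.333 = 0.832; P(Defect=critical, Line ∈ {L1, L2, L4}) = 0.046 + 0.071 + 0.122 = 0.239.
P(Defect=critical | Line ∈ {L1, L2, L4}) = 0.239/0.832 = 0.2873.

0.2873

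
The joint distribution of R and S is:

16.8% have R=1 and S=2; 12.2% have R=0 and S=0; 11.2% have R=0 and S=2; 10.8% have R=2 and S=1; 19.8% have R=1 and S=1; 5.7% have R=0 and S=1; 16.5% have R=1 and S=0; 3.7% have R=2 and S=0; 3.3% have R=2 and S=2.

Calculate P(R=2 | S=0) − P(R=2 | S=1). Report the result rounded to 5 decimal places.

-0.18332

P(S=0) = 0.122 + 0.165 + 0.037 = 0.324; P(R=2 | S=0) = 0.037/0.324 = 0.114198.
P(S=1) = 0.057 + 0.198 + 0.108 = 0.363; P(R=2 | S=1) = 0.108/0.363 = 0.297521.
Difference = -0.18332.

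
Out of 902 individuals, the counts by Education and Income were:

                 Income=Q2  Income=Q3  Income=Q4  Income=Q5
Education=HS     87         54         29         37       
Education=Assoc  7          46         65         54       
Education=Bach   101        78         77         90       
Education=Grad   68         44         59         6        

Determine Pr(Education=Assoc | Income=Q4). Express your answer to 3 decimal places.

Total with Income=Q4: 29 + 65 + 77 + 59 = 230.
P(Education=Assoc | Income=Q4) = 65/230 = 0.283.

0.283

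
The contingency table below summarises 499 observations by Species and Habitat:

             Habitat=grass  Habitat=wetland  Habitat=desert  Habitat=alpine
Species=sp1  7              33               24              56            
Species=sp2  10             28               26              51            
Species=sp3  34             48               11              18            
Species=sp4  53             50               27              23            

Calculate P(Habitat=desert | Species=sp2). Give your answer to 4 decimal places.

0.2261

Total with Species=sp2: 10 + 28 + 26 + 51 = 115.
P(Habitat=desert | Species=sp2) = 26/115 = 0.2261.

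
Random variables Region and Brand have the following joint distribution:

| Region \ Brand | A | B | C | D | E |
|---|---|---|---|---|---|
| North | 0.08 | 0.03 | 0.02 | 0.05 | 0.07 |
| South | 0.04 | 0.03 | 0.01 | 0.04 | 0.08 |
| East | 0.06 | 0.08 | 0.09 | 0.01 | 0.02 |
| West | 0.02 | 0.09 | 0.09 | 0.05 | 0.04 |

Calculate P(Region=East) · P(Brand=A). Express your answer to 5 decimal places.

P(Region=East) = 0.06 + 0.08 + 0.09 + 0.01 + 0.02 = 0.26.
P(Brand=A) = 0.08 + 0.04 + 0.06 + 0.02 = 0.20.
Product: 0.26 × 0.20 = 0.05200.

0.05200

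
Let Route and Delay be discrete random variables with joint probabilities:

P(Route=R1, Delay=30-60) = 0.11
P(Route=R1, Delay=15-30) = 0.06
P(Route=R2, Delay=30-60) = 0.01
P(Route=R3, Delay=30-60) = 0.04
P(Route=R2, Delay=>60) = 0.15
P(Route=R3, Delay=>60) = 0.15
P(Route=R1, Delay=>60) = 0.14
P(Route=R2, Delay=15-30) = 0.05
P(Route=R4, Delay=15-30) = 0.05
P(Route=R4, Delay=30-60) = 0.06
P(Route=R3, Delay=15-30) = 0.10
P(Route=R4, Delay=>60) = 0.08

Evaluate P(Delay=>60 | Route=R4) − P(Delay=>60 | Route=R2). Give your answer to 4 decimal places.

-0.2932

P(Route=R4) = 0.05 + 0.06 + 0.08 = 0.19; P(Delay=>60 | Route=R4) = 0.08/0.19 = 0.42105.
P(Route=R2) = 0.05 + 0.01 + 0.15 = 0.21; P(Delay=>60 | Route=R2) = 0.15/0.21 = 0.71429.
Difference = -0.2932.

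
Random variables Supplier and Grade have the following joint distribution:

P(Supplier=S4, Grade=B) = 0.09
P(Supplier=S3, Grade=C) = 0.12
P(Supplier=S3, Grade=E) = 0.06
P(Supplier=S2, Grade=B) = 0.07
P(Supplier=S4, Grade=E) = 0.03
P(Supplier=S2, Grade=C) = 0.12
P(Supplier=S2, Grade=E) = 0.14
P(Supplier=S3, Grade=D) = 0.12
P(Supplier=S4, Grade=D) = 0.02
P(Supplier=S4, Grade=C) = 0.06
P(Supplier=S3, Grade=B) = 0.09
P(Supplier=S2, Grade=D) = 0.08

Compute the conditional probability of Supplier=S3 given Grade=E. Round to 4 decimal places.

P(Grade=E) = 0.14 + 0.06 + 0.03 = 0.23.
P(Supplier=S3 | Grade=E) = 0.06/0.23 = 0.2609.

0.2609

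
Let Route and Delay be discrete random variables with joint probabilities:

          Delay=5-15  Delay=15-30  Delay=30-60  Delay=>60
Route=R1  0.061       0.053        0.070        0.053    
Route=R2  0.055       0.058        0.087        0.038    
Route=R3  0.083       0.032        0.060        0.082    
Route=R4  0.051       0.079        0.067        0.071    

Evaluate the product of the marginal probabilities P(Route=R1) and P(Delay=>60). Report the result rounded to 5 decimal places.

P(Route=R1) = 0.061 + 0.053 + 0.070 + 0.053 = 0.237.
P(Delay=>60) = 0.053 + 0.038 + 0.082 + 0.071 = 0.244.
Product: 0.237 × 0.244 = 0.05783.

0.05783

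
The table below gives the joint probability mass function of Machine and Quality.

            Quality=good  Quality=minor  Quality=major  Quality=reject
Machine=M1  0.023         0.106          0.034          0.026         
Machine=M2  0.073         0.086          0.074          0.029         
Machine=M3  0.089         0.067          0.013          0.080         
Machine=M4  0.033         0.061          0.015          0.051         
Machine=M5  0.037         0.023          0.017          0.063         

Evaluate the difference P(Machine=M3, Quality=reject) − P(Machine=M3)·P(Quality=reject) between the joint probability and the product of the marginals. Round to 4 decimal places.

0.0180

P(Machine=M3) = 0.089 + 0.067 + 0.013 + 0.080 = 0.249.
P(Quality=reject) = 0.026 + 0.029 + 0.080 + 0.051 + 0.063 = 0.249.
P(Machine=M3, Quality=reject) − P(Machine=M3)P(Quality=reject) = 0.080 − 0.249×0.249 = 0.0180.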